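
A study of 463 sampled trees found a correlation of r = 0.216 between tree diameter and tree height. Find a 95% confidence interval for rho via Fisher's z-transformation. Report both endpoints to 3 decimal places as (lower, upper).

Fisher z: z_r = atanh(r) = ½·ln((1+0.216)/(1−0.216)) = 0.219457
SE(z) = 1/√(n−3) = 1/√460 = 0.046625
95% ⇒ z* = 1.960; margin = 1.960·0.046625 = 0.091385
CI on z-scale: (0.128072, 0.310842)
Back-transform: tanh(0.128072) = 0.127376, tanh(0.310842) = 0.301203

(0.127, 0.301)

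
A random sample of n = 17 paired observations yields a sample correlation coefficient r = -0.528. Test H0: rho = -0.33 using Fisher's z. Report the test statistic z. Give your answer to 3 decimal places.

Fisher z: atanh(-0.528) = -0.587368, atanh(-0.33) = -0.342828
z = (z_r − z_0)·√(n−3) = (-0.587368 − (-0.342828))·√14 = -0.244540 · 3.741657 = -0.915

-0.915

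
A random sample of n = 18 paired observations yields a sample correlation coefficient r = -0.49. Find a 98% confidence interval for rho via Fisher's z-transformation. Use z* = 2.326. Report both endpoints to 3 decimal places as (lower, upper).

(-0.813, 0.064)

z_r = atanh(-0.49) = -0.536060;  SE = 1/√(n−3) = 1/√15 = 0.258199
z-limits: -0.536060 ± 2.326·0.258199 = -0.536060 ± 0.600571 = [-1.136631, 0.064511]
ρ-limits: (tanh -1.136631, tanh 0.064511) = (-0.813, 0.064)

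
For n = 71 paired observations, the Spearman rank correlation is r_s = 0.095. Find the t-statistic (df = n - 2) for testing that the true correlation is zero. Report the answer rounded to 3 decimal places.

1 − r_s² = 1 − 0.009025 = 0.990975;  √(1−r_s²) = 0.995477
√(n−2) = √69 = 8.306624
t = r_s·√(n−2)/√(1−r_s²) = 0.095 · 8.306624 / 0.995477 = 0.793

0.793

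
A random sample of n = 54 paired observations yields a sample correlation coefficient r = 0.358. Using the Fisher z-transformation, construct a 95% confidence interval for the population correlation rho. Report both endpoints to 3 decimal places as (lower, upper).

(0.100, 0.571)

Fisher z: z_r = atanh(r) = ½·ln((1+0.358)/(1−0.358)) = 0.374590
SE(z) = 1/√(n−3) = 1/√51 = 0.140028
95% ⇒ z* = 1.960; margin = 1.960·0.140028 = 0.274455
CI on z-scale: (0.100135, 0.649045)
Back-transform: tanh(0.100135) = 0.099802, tanh(0.649045) = 0.571027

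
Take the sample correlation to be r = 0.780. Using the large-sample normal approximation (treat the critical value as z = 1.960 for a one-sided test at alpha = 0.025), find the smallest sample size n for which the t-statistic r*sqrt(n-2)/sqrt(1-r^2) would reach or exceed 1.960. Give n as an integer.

5

Need r·√(n−2)/√(1−r²) ≥ 1.960
√(n−2) ≥ 1.960·√(1−0.608400) / 0.780 = 1.960·0.625780 / 0.780 = 1.5725
n−2 ≥ 2.4728  ⇒  n ≥ 4.4728
Smallest integer n = 5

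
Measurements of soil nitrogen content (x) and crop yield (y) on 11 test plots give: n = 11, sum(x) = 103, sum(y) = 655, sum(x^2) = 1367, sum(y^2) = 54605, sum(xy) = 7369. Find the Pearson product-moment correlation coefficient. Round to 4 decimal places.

0.4931

S_xy = nΣxy − ΣxΣy = 11·7369 − 103·655 = 81059 − 67465 = 13594
S_xx = nΣx² − (Σx)² = 11·1367 − 103² = 15037 − 10609 = 4428
S_yy = nΣy² − (Σy)² = 11·54605 − 655² = 600655 − 429025 = 171630
r = S_xy / √(S_xx·S_yy) = 13594 / √(4428·171630) = 13594 / √759977640 = 13594 / 27567.6920 = 0.4931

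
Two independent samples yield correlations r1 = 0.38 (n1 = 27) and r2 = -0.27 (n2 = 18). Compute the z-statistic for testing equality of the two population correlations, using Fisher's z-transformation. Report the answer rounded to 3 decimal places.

Fisher z-transforms: z1 = atanh(0.38) = 0.400060, z2 = atanh(-0.27) = -0.276864; difference d = 0.676924
Var(d) = 1/24 + 1/15 = 0.0416667 + 0.0666667 = 0.1083334
z = d/√Var(d) = 0.676924 / √0.1083334 = 0.676924 / 0.329140 = 2.057

2.057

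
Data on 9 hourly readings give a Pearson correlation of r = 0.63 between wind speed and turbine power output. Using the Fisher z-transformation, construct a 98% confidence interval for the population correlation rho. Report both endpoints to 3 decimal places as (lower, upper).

z_r = atanh(0.63) = 0.741416;  SE = 1/√(n−3) = 1/√6 = 0.408248
z-limits: 0.741416 ± 2.326·0.408248 = 0.741416 ± 0.949585 = [-0.208169, 1.691001]
ρ-limits: (tanh -0.208169, tanh 1.691001) = (-0.205, 0.934)

(-0.205, 0.934)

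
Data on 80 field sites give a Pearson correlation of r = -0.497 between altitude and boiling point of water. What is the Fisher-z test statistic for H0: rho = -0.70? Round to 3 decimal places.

2.825

Fisher z: atanh(-0.497) = -0.545314, atanh(-0.70) = -0.867301
z = (z_r − z_0)·√(n−3) = (-0.545314 − (-0.867301))·√77 = 0.321987 · 8.774964 = 2.825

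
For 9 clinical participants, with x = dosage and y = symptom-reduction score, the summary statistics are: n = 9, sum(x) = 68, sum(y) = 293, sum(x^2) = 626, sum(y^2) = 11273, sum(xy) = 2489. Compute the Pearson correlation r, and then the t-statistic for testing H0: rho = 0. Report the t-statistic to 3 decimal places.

2.112

S_xy = nΣxy − ΣxΣy = 9·2489 − 68·293 = 22401 − 19924 = 2477
S_xx = nΣx² − (Σx)² = 9·626 − 68² = 5634 − 4624 = 1010
S_yy = nΣy² − (Σy)² = 9·11273 − 293² = 101457 − 85849 = 15608
r = S_xy / √(S_xx·S_yy) = 2477 / √(1010·15608) = 2477 / √15764080 = 2477 / 3970.4005 = 0.6239
t = r·√(n−2)/√(1−r²) = 0.6239·√7 / √(1−0.389251) = 1.650684 / 0.781504 = 2.112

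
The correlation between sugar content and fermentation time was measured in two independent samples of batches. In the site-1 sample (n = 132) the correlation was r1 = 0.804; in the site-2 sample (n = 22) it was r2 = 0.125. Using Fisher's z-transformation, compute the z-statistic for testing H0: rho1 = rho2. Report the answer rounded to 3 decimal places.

4.005

Fisher z-transforms: z1 = atanh(0.804) = 1.109824, z2 = atanh(0.125) = 0.125657; difference d = 0.984167
Var(d) = 1/129 + 1/19 = 0.0077519 + 0.0526316 = 0.0603835
z = d/√Var(d) = 0.984167 / √0.0603835 = 0.984167 / 0.245731 = 4.005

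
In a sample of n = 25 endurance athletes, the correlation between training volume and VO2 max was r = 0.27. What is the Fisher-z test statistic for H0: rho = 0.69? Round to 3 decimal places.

Fisher z: atanh(0.27) = 0.276864, atanh(0.69) = 0.847956
z = (z_r − z_0)·√(n−3) = (0.276864 − 0.847956)·√22 = -0.571092 · 4.690416 = -2.679

-2.679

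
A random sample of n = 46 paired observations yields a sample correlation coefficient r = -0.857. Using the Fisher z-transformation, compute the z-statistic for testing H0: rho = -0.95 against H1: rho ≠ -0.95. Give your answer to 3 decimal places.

3.606

z_r = atanh(-0.857) = -1.281936,  z_0 = atanh(-0.95) = -1.831781
SE = 1/√(n−3) = 1/√43 = 0.152499
z = (z_r − z_0)/SE = (-1.281936 − (-1.831781)) / 0.152499 = 0.549845 / 0.152499 = 3.606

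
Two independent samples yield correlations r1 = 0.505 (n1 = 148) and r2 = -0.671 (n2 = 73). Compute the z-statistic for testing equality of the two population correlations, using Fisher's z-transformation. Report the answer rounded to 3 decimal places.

9.403

z1 = atanh(0.505) = 0.555995,  z2 = atanh(-0.671) = -0.812560
SE = √(1/(n1−3) + 1/(n2−3)) = √(1/145 + 1/70) = √(0.0068966 + 0.0142857) = √0.0211823 = 0.145541
z = (z1 − z2)/SE = (0.555995 − (-0.812560)) / 0.145541 = 1.368555 / 0.145541 = 9.403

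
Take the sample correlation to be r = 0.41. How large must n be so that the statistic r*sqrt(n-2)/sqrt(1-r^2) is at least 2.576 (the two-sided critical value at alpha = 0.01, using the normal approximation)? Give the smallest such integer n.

r√(n−2)/√(1−r²) ≥ 2.576  ⇔  n−2 ≥ (2.576)²·(1−r²)/r²
(1−r²)/r² = (1−0.1681)/0.1681 = 4.9488
n ≥ 2 + 6.635776·4.9488 = 2 + 32.8391 = 34.8391
⌈34.8391⌉ = 35

35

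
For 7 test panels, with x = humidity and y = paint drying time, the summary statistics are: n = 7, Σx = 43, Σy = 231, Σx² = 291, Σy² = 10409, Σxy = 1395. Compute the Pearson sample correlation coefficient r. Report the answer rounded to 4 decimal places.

-0.0877

Numerator: nΣxy − (Σx)(Σy) = 7·1395 − (43)(231) = -168
Denominator: √[(nΣx²−(Σx)²)(nΣy²−(Σy)²)]
  nΣx²−(Σx)² = 7·291 − 1849 = 188;  nΣy²−(Σy)² = 7·10409 − 53361 = 19502
  √(188·19502) = √3666376 = 1914.7783
r = -168 / 1914.7783 = -0.0877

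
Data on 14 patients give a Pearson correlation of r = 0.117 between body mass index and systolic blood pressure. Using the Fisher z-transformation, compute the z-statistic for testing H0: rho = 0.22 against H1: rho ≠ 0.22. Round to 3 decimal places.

Fisher z: atanh(0.117) = 0.117538, atanh(0.22) = 0.223656
z = (z_r − z_0)·√(n−3) = (0.117538 − 0.223656)·√11 = -0.106118 · 3.316625 = -0.352

-0.352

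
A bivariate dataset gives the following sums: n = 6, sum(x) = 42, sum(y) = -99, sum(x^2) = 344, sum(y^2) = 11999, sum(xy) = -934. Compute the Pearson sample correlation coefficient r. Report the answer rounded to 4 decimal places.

Numerator: nΣxy − (Σx)(Σy) = 6·(-934) − (42)(-99) = -1446
Denominator: √[(nΣx²−(Σx)²)(nΣy²−(Σy)²)]
  nΣx²−(Σx)² = 6·344 − 1764 = 300;  nΣy²−(Σy)² = 6·11999 − 9801 = 62193
  √(300·62193) = √18657900 = 4319.4791
r = -1446 / 4319.4791 = -0.3348

-0.3348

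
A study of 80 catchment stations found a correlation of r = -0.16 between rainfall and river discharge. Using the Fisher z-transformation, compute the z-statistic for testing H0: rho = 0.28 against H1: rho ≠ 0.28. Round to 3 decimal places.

z_r = atanh(-0.16) = -0.161387,  z_0 = atanh(0.28) = 0.287682
SE = 1/√(n−3) = 1/√77 = 0.113961
z = (z_r − z_0)/SE = (-0.161387 − 0.287682) / 0.113961 = -0.449069 / 0.113961 = -3.941

-3.941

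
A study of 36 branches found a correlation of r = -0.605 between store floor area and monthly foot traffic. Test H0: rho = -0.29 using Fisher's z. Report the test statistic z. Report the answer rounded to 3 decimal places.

-2.312

Fisher z: atanh(-0.605) = -0.700997, atanh(-0.29) = -0.298566
z = (z_r − z_0)·√(n−3) = (-0.700997 − (-0.298566))·√33 = -0.402431 · 5.744563 = -2.312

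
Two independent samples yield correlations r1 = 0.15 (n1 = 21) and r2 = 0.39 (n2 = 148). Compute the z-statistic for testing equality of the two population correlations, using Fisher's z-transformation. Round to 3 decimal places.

Fisher z-transforms: z1 = atanh(0.15) = 0.151140, z2 = atanh(0.39) = 0.411800; difference d = -0.260660
Var(d) = 1/18 + 1/145 = 0.0555556 + 0.0068966 = 0.0624522
z = d/√Var(d) = -0.260660 / √0.0624522 = -0.260660 / 0.249904 = -1.043

-1.043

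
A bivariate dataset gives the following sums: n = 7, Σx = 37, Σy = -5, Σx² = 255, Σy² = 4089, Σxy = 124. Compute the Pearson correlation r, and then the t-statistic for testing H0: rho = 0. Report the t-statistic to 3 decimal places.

Numerator: nΣxy − (Σx)(Σy) = 7·124 − (37)(-5) = 1053
Denominator: √[(nΣx²−(Σx)²)(nΣy²−(Σy)²)]
  nΣx²−(Σx)² = 7·255 − 1369 = 416;  nΣy²−(Σy)² = 7·4089 − 25 = 28598
  √(416·28598) = √11896768 = 3449.1692
r = 1053 / 3449.1692 = 0.3053
t = r·√(n−2)/√(1−r²) = 0.3053·√5 / √(1−0.093208) = 0.682672 / 0.952256 = 0.717

0.717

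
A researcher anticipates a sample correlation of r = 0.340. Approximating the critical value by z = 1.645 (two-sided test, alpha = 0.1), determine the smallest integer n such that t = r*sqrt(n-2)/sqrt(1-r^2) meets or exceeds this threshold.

23

r√(n−2)/√(1−r²) ≥ 1.645  ⇔  n−2 ≥ (1.645)²·(1−r²)/r²
(1−r²)/r² = (1−0.115600)/0.115600 = 7.6505
n ≥ 2 + 2.706025·7.6505 = 2 + 20.7024 = 22.7024
⌈22.7024⌉ = 23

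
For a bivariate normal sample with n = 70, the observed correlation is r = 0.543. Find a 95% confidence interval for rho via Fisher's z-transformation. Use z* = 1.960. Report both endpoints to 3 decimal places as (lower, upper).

Fisher z: z_r = atanh(r) = ½·ln((1+0.543)/(1−0.543)) = 0.608400
SE(z) = 1/√(n−3) = 1/√67 = 0.122169
95% ⇒ z* = 1.960; margin = 1.960·0.122169 = 0.239451
CI on z-scale: (0.368949, 0.847851)
Back-transform: tanh(0.368949) = 0.353072, tanh(0.847851) = 0.689945

(0.353, 0.690)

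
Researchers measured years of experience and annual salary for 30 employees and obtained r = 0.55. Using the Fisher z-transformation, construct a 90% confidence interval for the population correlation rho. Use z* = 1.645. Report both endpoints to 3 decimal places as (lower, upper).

Fisher z: z_r = atanh(r) = ½·ln((1+0.55)/(1−0.55)) = 0.618381
SE(z) = 1/√(n−3) = 1/√27 = 0.192450
90% ⇒ z* = 1.645; margin = 1.645·0.192450 = 0.316580
CI on z-scale: (0.301801, 0.934961)
Back-transform: tanh(0.301801) = 0.292960, tanh(0.934961) = 0.732899

(0.293, 0.733)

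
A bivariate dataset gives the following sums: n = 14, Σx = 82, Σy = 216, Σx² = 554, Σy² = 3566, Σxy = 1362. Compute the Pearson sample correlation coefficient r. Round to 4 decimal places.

0.7384

Numerator: nΣxy − (Σx)(Σy) = 14·1362 − (82)(216) = 1356
Denominator: √[(nΣx²−(Σx)²)(nΣy²−(Σy)²)]
  nΣx²−(Σx)² = 14·554 − 6724 = 1032;  nΣy²−(Σy)² = 14·3566 − 46656 = 3268
  √(1032·3268) = √3372576 = 1836.4575
r = 1356 / 1836.4575 = 0.7384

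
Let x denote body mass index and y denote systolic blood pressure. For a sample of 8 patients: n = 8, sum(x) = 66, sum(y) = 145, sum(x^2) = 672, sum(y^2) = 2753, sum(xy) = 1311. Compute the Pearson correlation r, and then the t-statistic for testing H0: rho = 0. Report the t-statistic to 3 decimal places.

5.356

Numerator: nΣxy − (Σx)(Σy) = 8·1311 − (66)(145) = 918
Denominator: √[(nΣx²−(Σx)²)(nΣy²−(Σy)²)]
  nΣx²−(Σx)² = 8·672 − 4356 = 1020;  nΣy²−(Σy)² = 8·2753 − 21025 = 999
  √(1020·999) = √1018980 = 1009.4454
r = 918 / 1009.4454 = 0.9094
t = r·√(n−2)/√(1−r²) = 0.9094·√6 / √(1−0.827008) = 2.227566 / 0.415923 = 5.356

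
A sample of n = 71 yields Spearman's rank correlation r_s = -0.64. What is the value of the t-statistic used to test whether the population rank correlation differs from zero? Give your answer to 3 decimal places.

-6.919

1 − r_s² = 1 − 0.4096 = 0.5904;  √(1−r_s²) = 0.768375
√(n−2) = √69 = 8.306624
t = r_s·√(n−2)/√(1−r_s²) = -0.64 · 8.306624 / 0.768375 = -6.919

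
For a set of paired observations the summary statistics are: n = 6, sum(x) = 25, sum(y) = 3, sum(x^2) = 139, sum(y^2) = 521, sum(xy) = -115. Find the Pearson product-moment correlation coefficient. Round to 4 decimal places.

-0.9478

S_xy = nΣxy − ΣxΣy = 6·(-115) − 25·3 = -690 − 75 = -765
S_xx = nΣx² − (Σx)² = 6·139 − 25² = 834 − 625 = 209
S_yy = nΣy² − (Σy)² = 6·521 − 3² = 3126 − 9 = 3117
r = S_xy / √(S_xx·S_yy) = -765 / √(209·3117) = -765 / √651453 = -765 / 807.1264 = -0.9478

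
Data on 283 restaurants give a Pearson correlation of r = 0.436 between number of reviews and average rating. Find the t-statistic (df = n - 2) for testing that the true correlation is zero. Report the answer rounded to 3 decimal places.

8.121

1 − r² = 1 − 0.190096 = 0.809904;  √(1−r²) = 0.899947
√(n−2) = √281 = 16.763055
t = r·√(n−2)/√(1−r²) = 0.436 · 16.763055 / 0.899947 = 8.121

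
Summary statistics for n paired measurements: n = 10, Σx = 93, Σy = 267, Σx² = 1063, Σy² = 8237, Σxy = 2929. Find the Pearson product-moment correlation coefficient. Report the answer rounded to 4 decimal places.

Numerator: nΣxy − (Σx)(Σy) = 10·2929 − (93)(267) = 4459
Denominator: √[(nΣx²−(Σx)²)(nΣy²−(Σy)²)]
  nΣx²−(Σx)² = 10·1063 − 8649 = 1981;  nΣy²−(Σy)² = 10·8237 − 71289 = 11081
  √(1981·11081) = √21951461 = 4685.2386
r = 4459 / 4685.2386 = 0.9517

0.9517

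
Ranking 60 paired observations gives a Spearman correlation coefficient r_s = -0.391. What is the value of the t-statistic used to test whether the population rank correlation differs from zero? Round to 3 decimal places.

1 − r_s² = 1 − 0.152881 = 0.847119;  √(1−r_s²) = 0.920391
√(n−2) = √58 = 7.615773
t = r_s·√(n−2)/√(1−r_s²) = -0.391 · 7.615773 / 0.920391 = -3.235

-3.235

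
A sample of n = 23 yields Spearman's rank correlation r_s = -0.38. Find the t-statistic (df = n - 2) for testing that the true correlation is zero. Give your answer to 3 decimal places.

-1.883

t = r_s·√(n−2) / √(1−r_s²) with r_s = -0.38, n = 23
  = -0.38·√21 / √(1 − 0.1444)
  = -0.38·4.582576 / 0.924986
  = -1.741379 / 0.924986 = -1.883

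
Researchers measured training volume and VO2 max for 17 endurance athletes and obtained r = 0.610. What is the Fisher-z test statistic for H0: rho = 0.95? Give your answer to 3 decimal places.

-4.201

z_r = atanh(0.610) = 0.708921,  z_0 = atanh(0.95) = 1.831781
SE = 1/√(n−3) = 1/√14 = 0.267261
z = (z_r − z_0)/SE = (0.708921 − 1.831781) / 0.267261 = -1.122860 / 0.267261 = -4.201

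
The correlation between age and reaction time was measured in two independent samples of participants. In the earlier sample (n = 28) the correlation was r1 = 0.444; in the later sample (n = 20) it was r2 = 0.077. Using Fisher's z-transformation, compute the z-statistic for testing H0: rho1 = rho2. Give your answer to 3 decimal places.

1.273

Fisher z-transforms: z1 = atanh(0.444) = 0.477202, z2 = atanh(0.077) = 0.077153; difference d = 0.400049
Var(d) = 1/25 + 1/17 = 0.0400000 + 0.0588235 = 0.0988235
z = d/√Var(d) = 0.400049 / √0.0988235 = 0.400049 / 0.314362 = 1.273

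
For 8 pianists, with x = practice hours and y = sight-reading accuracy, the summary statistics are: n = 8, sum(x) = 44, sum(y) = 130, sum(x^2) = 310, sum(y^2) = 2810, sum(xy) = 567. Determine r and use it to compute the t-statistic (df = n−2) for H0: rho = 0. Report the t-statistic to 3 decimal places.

-2.269

S_xy = nΣxy − ΣxΣy = 8·567 − 44·130 = 4536 − 5720 = -1184
S_xx = nΣx² − (Σx)² = 8·310 − 44² = 2480 − 1936 = 544
S_yy = nΣy² − (Σy)² = 8·2810 − 130² = 22480 − 16900 = 5580
r = S_xy / √(S_xx·S_yy) = -1184 / √(544·5580) = -1184 / √3035520 = -1184 / 1742.2744 = -0.6796
t = r·√(n−2)/√(1−r²) = -0.6796·√6 / √(1−0.461856) = -1.664673 / 0.733583 = -2.269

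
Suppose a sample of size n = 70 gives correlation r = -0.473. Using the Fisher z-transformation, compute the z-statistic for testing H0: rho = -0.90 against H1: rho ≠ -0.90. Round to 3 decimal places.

z_r = atanh(-0.473) = -0.513928,  z_0 = atanh(-0.90) = -1.472219
SE = 1/√(n−3) = 1/√67 = 0.122169
z = (z_r − z_0)/SE = (-0.513928 − (-1.472219)) / 0.122169 = 0.958291 / 0.122169 = 7.844

7.844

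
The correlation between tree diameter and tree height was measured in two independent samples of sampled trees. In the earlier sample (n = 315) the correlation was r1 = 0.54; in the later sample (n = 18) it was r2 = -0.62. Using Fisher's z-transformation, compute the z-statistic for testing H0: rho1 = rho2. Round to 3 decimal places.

5.028

z1 = atanh(0.54) = 0.604156,  z2 = atanh(-0.62) = -0.725005
SE = √(1/(n1−3) + 1/(n2−3)) = √(1/312 + 1/15) = √(0.0032051 + 0.0666667) = √0.0698718 = 0.264333
z = (z1 − z2)/SE = (0.604156 − (-0.725005)) / 0.264333 = 1.329161 / 0.264333 = 5.028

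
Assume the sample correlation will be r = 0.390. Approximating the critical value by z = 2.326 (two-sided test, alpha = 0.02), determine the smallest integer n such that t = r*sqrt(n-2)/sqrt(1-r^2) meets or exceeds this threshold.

Need r·√(n−2)/√(1−r²) ≥ 2.326
√(n−2) ≥ 2.326·√(1−0.152100) / 0.390 = 2.326·0.920815 / 0.390 = 5.4918
n−2 ≥ 30.1599  ⇒  n ≥ 32.1599
Smallest integer n = 33

33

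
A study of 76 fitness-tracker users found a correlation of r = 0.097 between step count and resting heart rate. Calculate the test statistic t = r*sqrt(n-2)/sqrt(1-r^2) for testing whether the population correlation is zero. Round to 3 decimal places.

t = r·√(n−2) / √(1−r²) with r = 0.097, n = 76
  = 0.097·√74 / √(1 − 0.009409)
  = 0.097·8.602325 / 0.995284
  = 0.834426 / 0.995284 = 0.838

0.838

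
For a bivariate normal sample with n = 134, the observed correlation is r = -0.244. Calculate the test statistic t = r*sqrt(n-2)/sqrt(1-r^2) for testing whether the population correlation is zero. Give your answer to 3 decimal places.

1 − r² = 1 − 0.059536 = 0.940464;  √(1−r²) = 0.969775
√(n−2) = √132 = 11.489125
t = r·√(n−2)/√(1−r²) = -0.244 · 11.489125 / 0.969775 = -2.891

-2.891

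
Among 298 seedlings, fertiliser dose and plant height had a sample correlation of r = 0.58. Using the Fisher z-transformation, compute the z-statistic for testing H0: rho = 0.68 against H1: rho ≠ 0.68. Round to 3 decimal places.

z_r = atanh(0.58) = 0.662463,  z_0 = atanh(0.68) = 0.829114
SE = 1/√(n−3) = 1/√295 = 0.058222
z = (z_r − z_0)/SE = (0.662463 − 0.829114) / 0.058222 = -0.166651 / 0.058222 = -2.862

-2.862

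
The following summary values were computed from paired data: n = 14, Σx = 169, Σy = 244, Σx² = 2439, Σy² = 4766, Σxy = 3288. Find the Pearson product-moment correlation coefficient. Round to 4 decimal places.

0.7569

S_xy = nΣxy − ΣxΣy = 14·3288 − 169·244 = 46032 − 41236 = 4796
S_xx = nΣx² − (Σx)² = 14·2439 − 169² = 34146 − 28561 = 5585
S_yy = nΣy² − (Σy)² = 14·4766 − 244² = 66724 − 59536 = 7188
r = S_xy / √(S_xx·S_yy) = 4796 / √(5585·7188) = 4796 / √40144980 = 4796 / 6336.0066 = 0.7569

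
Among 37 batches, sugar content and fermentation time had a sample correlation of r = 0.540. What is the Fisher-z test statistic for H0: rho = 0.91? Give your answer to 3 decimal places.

Fisher z: atanh(0.540) = 0.604156, atanh(0.91) = 1.527524
z = (z_r − z_0)·√(n−3) = (0.604156 − 1.527524)·√34 = -0.923368 · 5.830952 = -5.384

-5.384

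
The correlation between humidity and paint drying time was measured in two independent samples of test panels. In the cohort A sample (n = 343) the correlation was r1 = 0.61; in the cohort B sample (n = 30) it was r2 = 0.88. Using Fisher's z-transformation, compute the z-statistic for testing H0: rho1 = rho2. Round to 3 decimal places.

-3.335

z1 = atanh(0.61) = 0.708921,  z2 = atanh(0.88) = 1.375768
SE = √(1/(n1−3) + 1/(n2−3)) = √(1/340 + 1/27) = √(0.0029412 + 0.0370370) = √0.0399782 = 0.199945
z = (z1 − z2)/SE = (0.708921 − 1.375768) / 0.199945 = -0.666847 / 0.199945 = -3.335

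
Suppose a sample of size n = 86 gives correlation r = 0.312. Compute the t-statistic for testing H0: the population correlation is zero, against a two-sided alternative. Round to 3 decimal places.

1 − r² = 1 − 0.097344 = 0.902656;  √(1−r²) = 0.950082
√(n−2) = √84 = 9.165151
t = r·√(n−2)/√(1−r²) = 0.312 · 9.165151 / 0.950082 = 3.010

3.010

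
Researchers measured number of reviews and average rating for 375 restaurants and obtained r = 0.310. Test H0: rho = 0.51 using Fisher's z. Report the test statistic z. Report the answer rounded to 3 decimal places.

-4.671

z_r = atanh(0.310) = 0.320545,  z_0 = atanh(0.51) = 0.562730
SE = 1/√(n−3) = 1/√372 = 0.051848
z = (z_r − z_0)/SE = (0.320545 − 0.562730) / 0.051848 = -0.242185 / 0.051848 = -4.671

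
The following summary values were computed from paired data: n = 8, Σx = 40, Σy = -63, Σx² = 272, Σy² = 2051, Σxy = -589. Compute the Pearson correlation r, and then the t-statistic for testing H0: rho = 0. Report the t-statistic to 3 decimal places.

Numerator: nΣxy − (Σx)(Σy) = 8·(-589) − (40)(-63) = -2192
Denominator: √[(nΣx²−(Σx)²)(nΣy²−(Σy)²)]
  nΣx²−(Σx)² = 8·272 − 1600 = 576;  nΣy²−(Σy)² = 8·2051 − 3969 = 12439
  √(576·12439) = √7164864 = 2676.7264
r = -2192 / 2676.7264 = -0.8189
t = r·√(n−2)/√(1−r²) = -0.8189·√6 / √(1−0.670597) = -2.005887 / 0.573936 = -3.495

-3.495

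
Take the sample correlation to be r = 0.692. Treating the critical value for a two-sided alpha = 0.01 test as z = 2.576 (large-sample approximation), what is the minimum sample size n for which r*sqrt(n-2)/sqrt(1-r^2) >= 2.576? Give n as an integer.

Need r·√(n−2)/√(1−r²) ≥ 2.576
√(n−2) ≥ 2.576·√(1−0.478864) / 0.692 = 2.576·0.721897 / 0.692 = 2.6873
n−2 ≥ 7.2216  ⇒  n ≥ 9.2216
Smallest integer n = 10

10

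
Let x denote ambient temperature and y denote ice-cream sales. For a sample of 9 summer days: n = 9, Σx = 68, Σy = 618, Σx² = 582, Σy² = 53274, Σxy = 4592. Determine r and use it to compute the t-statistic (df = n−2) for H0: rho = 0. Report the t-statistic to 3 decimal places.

-0.239

S_xy = nΣxy − ΣxΣy = 9·4592 − 68·618 = 41328 − 42024 = -696
S_xx = nΣx² − (Σx)² = 9·582 − 68² = 5238 − 4624 = 614
S_yy = nΣy² − (Σy)² = 9·53274 − 618² = 479466 − 381924 = 97542
r = S_xy / √(S_xx·S_yy) = -696 / √(614·97542) = -696 / √59890788 = -696 / 7738.9139 = -0.0899
t = r·√(n−2)/√(1−r²) = -0.0899·√7 / √(1−0.008082) = -0.237853 / 0.995951 = -0.239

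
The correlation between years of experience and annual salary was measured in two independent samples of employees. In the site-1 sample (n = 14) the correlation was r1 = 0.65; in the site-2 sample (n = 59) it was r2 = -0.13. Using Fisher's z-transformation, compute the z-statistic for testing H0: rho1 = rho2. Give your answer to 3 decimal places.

z1 = atanh(0.65) = 0.775299,  z2 = atanh(-0.13) = -0.130740
SE = √(1/(n1−3) + 1/(n2−3)) = √(1/11 + 1/56) = √(0.0909091 + 0.0178571) = √0.1087662 = 0.329797
z = (z1 − z2)/SE = (0.775299 − (-0.130740)) / 0.329797 = 0.906039 / 0.329797 = 2.747

2.747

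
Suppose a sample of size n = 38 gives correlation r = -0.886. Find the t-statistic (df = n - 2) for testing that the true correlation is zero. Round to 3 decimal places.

t = r·√(n−2) / √(1−r²) with r = -0.886, n = 38
  = -0.886·√36 / √(1 − 0.784996)
  = -0.886·6.000000 / 0.463685
  = -5.316000 / 0.463685 = -11.465

-11.465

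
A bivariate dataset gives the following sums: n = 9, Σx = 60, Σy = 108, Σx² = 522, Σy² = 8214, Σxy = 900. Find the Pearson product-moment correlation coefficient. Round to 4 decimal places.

S_xy = nΣxy − ΣxΣy = 9·900 − 60·108 = 8100 − 6480 = 1620
S_xx = nΣx² − (Σx)² = 9·522 − 60² = 4698 − 3600 = 1098
S_yy = nΣy² − (Σy)² = 9·8214 − 108² = 73926 − 11664 = 62262
r = S_xy / √(S_xx·S_yy) = 1620 / √(1098·62262) = 1620 / √68363676 = 1620 / 8268.2329 = 0.1959

0.1959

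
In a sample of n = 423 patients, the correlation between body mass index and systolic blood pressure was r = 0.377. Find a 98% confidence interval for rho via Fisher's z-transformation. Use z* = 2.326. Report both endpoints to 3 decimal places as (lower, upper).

Fisher z: z_r = atanh(r) = ½·ln((1+0.377)/(1−0.377)) = 0.396558
SE(z) = 1/√(n−3) = 1/√420 = 0.048795
98% ⇒ z* = 2.326; margin = 2.326·0.048795 = 0.113497
CI on z-scale: (0.283061, 0.510055)
Back-transform: tanh(0.283061) = 0.275736, tanh(0.510055) = 0.469988

(0.276, 0.470)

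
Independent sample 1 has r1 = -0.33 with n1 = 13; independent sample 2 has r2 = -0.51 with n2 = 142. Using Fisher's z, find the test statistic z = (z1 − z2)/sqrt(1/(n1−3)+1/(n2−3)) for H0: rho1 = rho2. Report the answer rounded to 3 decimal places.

Fisher z-transforms: z1 = atanh(-0.33) = -0.342828, z2 = atanh(-0.51) = -0.562730; difference d = 0.219902
Var(d) = 1/10 + 1/139 = 0.1000000 + 0.0071942 = 0.1071942
z = d/√Var(d) = 0.219902 / √0.1071942 = 0.219902 / 0.327405 = 0.672

0.672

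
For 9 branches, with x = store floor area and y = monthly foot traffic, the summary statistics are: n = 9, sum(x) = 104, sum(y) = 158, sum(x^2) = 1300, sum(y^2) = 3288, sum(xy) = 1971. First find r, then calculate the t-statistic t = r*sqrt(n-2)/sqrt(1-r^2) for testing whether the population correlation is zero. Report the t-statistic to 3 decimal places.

S_xy = nΣxy − ΣxΣy = 9·1971 − 104·158 = 17739 − 16432 = 1307
S_xx = nΣx² − (Σx)² = 9·1300 − 104² = 11700 − 10816 = 884
S_yy = nΣy² − (Σy)² = 9·3288 − 158² = 29592 − 24964 = 4628
r = S_xy / √(S_xx·S_yy) = 1307 / √(884·4628) = 1307 / √4091152 = 1307 / 2022.6596 = 0.6462
t = r·√(n−2)/√(1−r²) = 0.6462·√7 / √(1−0.417574) = 1.709684 / 0.763168 = 2.240

2.240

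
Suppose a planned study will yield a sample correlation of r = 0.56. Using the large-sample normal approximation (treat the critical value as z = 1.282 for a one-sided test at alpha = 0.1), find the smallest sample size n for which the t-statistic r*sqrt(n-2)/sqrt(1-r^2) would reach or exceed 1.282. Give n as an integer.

6

Need r·√(n−2)/√(1−r²) ≥ 1.282
√(n−2) ≥ 1.282·√(1−0.3136) / 0.56 = 1.282·0.828493 / 0.56 = 1.8967
n−2 ≥ 3.5975  ⇒  n ≥ 5.5975
Smallest integer n = 6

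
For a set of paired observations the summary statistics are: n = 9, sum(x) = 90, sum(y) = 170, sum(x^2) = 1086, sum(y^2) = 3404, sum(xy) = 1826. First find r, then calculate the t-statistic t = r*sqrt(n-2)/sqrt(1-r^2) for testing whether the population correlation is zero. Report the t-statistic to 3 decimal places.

2.357

Numerator: nΣxy − (Σx)(Σy) = 9·1826 − (90)(170) = 1134
Denominator: √[(nΣx²−(Σx)²)(nΣy²−(Σy)²)]
  nΣx²−(Σx)² = 9·1086 − 8100 = 1674;  nΣy²−(Σy)² = 9·3404 − 28900 = 1736
  √(1674·1736) = √2906064 = 1704.7182
r = 1134 / 1704.7182 = 0.6652
t = r·√(n−2)/√(1−r²) = 0.6652·√7 / √(1−0.442491) = 1.759954 / 0.746665 = 2.357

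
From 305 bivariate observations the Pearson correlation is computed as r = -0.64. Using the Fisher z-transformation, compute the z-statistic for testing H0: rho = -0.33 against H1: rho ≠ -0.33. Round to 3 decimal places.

Fisher z: atanh(-0.64) = -0.758174, atanh(-0.33) = -0.342828
z = (z_r − z_0)·√(n−3) = (-0.758174 − (-0.342828))·√302 = -0.415346 · 17.378147 = -7.218

-7.218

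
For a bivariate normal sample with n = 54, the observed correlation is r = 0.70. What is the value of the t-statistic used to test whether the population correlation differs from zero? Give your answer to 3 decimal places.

7.068

1 − r² = 1 − 0.4900 = 0.5100;  √(1−r²) = 0.714143
√(n−2) = √52 = 7.211103
t = r·√(n−2)/√(1−r²) = 0.70 · 7.211103 / 0.714143 = 7.068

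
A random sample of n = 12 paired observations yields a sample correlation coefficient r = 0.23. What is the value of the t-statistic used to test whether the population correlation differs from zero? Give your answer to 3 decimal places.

0.747

t = r·√(n−2) / √(1−r²) with r = 0.23, n = 12
  = 0.23·√10 / √(1 − 0.0529)
  = 0.23·3.162278 / 0.973191
  = 0.727324 / 0.973191 = 0.747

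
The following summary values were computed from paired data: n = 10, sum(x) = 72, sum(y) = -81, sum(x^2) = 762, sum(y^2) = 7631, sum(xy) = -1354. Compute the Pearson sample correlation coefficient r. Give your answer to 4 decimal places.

S_xy = nΣxy − ΣxΣy = 10·(-1354) − 72·(-81) = -13540 − (-5832) = -7708
S_xx = nΣx² − (Σx)² = 10·762 − 72² = 7620 − 5184 = 2436
S_yy = nΣy² − (Σy)² = 10·7631 − (-81)² = 76310 − 6561 = 69749
r = S_xy / √(S_xx·S_yy) = -7708 / √(2436·69749) = -7708 / √169908564 = -7708 / 13034.8979 = -0.5913

-0.5913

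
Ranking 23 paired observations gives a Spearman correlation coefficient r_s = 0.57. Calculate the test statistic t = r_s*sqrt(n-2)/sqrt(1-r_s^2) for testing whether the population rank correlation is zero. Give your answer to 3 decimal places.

1 − r_s² = 1 − 0.3249 = 0.6751;  √(1−r_s²) = 0.821645
√(n−2) = √21 = 4.582576
t = r_s·√(n−2)/√(1−r_s²) = 0.57 · 4.582576 / 0.821645 = 3.179

3.179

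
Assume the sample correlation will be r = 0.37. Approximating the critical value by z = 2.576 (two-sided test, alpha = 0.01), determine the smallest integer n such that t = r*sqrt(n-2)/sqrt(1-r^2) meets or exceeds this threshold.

Need r·√(n−2)/√(1−r²) ≥ 2.576
√(n−2) ≥ 2.576·√(1−0.1369) / 0.37 = 2.576·0.929032 / 0.37 = 6.4681
n−2 ≥ 41.8363  ⇒  n ≥ 43.8363
Smallest integer n = 44

44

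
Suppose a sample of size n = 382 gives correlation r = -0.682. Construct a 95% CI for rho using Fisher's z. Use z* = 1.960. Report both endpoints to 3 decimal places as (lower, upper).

(-0.732, -0.624)

Fisher z: z_r = atanh(r) = ½·ln((1+(-0.682))/(1−(-0.682))) = -0.832844
SE(z) = 1/√(n−3) = 1/√379 = 0.051367
95% ⇒ z* = 1.960; margin = 1.960·0.051367 = 0.100679
CI on z-scale: (-0.933523, -0.732165)
Back-transform: tanh(-0.933523) = -0.732232, tanh(-0.732165) = -0.624388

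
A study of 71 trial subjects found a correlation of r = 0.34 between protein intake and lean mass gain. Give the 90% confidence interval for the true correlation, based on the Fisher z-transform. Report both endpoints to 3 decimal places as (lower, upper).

z_r = atanh(0.34) = 0.354093;  SE = 1/√(n−3) = 1/√68 = 0.121268
z-limits: 0.354093 ± 1.645·0.121268 = 0.354093 ± 0.199486 = [0.154607, 0.553579]
ρ-limits: (tanh 0.154607, tanh 0.553579) = (0.153, 0.503)

(0.153, 0.503)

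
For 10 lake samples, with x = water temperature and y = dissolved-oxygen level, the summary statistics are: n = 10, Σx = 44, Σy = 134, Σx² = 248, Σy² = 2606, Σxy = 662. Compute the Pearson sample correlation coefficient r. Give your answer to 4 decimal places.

0.3448

S_xy = nΣxy − ΣxΣy = 10·662 − 44·134 = 6620 − 5896 = 724
S_xx = nΣx² − (Σx)² = 10·248 − 44² = 2480 − 1936 = 544
S_yy = nΣy² − (Σy)² = 10·2606 − 134² = 26060 − 17956 = 8104
r = S_xy / √(S_xx·S_yy) = 724 / √(544·8104) = 724 / √4408576 = 724 / 2099.6609 = 0.3448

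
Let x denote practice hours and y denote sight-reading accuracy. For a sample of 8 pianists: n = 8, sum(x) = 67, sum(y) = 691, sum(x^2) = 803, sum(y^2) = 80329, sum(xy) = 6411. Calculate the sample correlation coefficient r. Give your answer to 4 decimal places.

0.2792

Numerator: nΣxy − (Σx)(Σy) = 8·6411 − (67)(691) = 4991
Denominator: √[(nΣx²−(Σx)²)(nΣy²−(Σy)²)]
  nΣx²−(Σx)² = 8·803 − 4489 = 1935;  nΣy²−(Σy)² = 8·80329 − 477481 = 165151
  √(1935·165151) = √319567185 = 17876.4422
r = 4991 / 17876.4422 = 0.2792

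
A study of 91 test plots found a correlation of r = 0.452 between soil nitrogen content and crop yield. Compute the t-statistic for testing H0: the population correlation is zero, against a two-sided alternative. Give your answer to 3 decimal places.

4.780

t = r·√(n−2) / √(1−r²) with r = 0.452, n = 91
  = 0.452·√89 / √(1 − 0.204304)
  = 0.452·9.433981 / 0.892018
  = 4.264159 / 0.892018 = 4.780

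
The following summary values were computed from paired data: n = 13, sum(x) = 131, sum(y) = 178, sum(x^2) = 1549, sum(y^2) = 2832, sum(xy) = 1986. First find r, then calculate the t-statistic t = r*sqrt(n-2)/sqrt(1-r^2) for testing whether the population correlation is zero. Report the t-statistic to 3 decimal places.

S_xy = nΣxy − ΣxΣy = 13·1986 − 131·178 = 25818 − 23318 = 2500
S_xx = nΣx² − (Σx)² = 13·1549 − 131² = 20137 − 17161 = 2976
S_yy = nΣy² − (Σy)² = 13·2832 − 178² = 36816 − 31684 = 5132
r = S_xy / √(S_xx·S_yy) = 2500 / √(2976·5132) = 2500 / √15272832 = 2500 / 3908.0471 = 0.6397
t = r·√(n−2)/√(1−r²) = 0.6397·√11 / √(1−0.409216) = 2.121645 / 0.768625 = 2.760

2.760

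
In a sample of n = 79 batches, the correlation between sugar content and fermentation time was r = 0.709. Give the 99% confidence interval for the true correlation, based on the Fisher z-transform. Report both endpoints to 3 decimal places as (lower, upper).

Fisher z: z_r = atanh(r) = ½·ln((1+0.709)/(1−0.709)) = 0.885170
SE(z) = 1/√(n−3) = 1/√76 = 0.114708
99% ⇒ z* = 2.576; margin = 2.576·0.114708 = 0.295488
CI on z-scale: (0.589682, 1.180658)
Back-transform: tanh(0.589682) = 0.529667, tanh(1.180658) = 0.827659

(0.530, 0.828)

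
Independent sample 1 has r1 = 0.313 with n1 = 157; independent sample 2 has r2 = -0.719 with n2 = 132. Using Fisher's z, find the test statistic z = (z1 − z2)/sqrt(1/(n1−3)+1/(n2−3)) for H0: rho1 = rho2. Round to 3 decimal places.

Fisher z-transforms: z1 = atanh(0.313) = 0.323868, z2 = atanh(-0.719) = -0.905572; difference d = 1.229440
Var(d) = 1/154 + 1/129 = 0.0064935 + 0.0077519 = 0.0142454
z = d/√Var(d) = 1.229440 / √0.0142454 = 1.229440 / 0.119354 = 10.301

10.301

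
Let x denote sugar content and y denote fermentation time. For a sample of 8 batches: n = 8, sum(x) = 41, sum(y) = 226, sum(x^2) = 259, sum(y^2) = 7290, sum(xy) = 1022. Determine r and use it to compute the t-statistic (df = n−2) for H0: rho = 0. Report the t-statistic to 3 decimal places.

-2.082

Numerator: nΣxy − (Σx)(Σy) = 8·1022 − (41)(226) = -1090
Denominator: √[(nΣx²−(Σx)²)(nΣy²−(Σy)²)]
  nΣx²−(Σx)² = 8·259 − 1681 = 391;  nΣy²−(Σy)² = 8·7290 − 51076 = 7244
  √(391·7244) = √2832404 = 1682.9747
r = -1090 / 1682.9747 = -0.6477
t = r·√(n−2)/√(1−r²) = -0.6477·√6 / √(1−0.419515) = -1.586535 / 0.761896 = -2.082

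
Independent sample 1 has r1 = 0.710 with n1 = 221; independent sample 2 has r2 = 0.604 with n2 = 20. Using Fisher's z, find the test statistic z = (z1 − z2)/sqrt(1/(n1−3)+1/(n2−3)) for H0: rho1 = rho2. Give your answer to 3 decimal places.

Fisher z-transforms: z1 = atanh(0.710) = 0.887184, z2 = atanh(0.604) = 0.699421; difference d = 0.187763
Var(d) = 1/218 + 1/17 = 0.0045872 + 0.0588235 = 0.0634107
z = d/√Var(d) = 0.187763 / √0.0634107 = 0.187763 / 0.251815 = 0.746

0.746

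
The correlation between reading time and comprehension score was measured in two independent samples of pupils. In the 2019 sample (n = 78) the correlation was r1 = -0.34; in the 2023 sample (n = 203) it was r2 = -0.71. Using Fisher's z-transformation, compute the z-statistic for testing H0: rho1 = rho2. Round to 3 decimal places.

z1 = atanh(-0.34) = -0.354093,  z2 = atanh(-0.71) = -0.887184
SE = √(1/(n1−3) + 1/(n2−3)) = √(1/75 + 1/200) = √(0.0133333 + 0.0050000) = √0.0183333 = 0.135401
z = (z1 − z2)/SE = (-0.354093 − (-0.887184)) / 0.135401 = 0.533091 / 0.135401 = 3.937

3.937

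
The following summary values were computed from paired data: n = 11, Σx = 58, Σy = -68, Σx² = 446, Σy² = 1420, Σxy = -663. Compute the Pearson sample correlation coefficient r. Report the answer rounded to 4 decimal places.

Numerator: nΣxy − (Σx)(Σy) = 11·(-663) − (58)(-68) = -3349
Denominator: √[(nΣx²−(Σx)²)(nΣy²−(Σy)²)]
  nΣx²−(Σx)² = 11·446 − 3364 = 1542;  nΣy²−(Σy)² = 11·1420 − 4624 = 10996
  √(1542·10996) = √16955832 = 4117.7460
r = -3349 / 4117.7460 = -0.8133

-0.8133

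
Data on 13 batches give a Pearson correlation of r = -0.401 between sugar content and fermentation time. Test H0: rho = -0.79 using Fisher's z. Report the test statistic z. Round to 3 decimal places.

2.045

z_r = atanh(-0.401) = -0.424840,  z_0 = atanh(-0.79) = -1.071432
SE = 1/√(n−3) = 1/√10 = 0.316228
z = (z_r − z_0)/SE = (-0.424840 − (-1.071432)) / 0.316228 = 0.646592 / 0.316228 = 2.045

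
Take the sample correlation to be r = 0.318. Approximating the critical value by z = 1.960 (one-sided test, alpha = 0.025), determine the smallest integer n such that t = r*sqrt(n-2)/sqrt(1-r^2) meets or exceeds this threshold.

Need r·√(n−2)/√(1−r²) ≥ 1.960
√(n−2) ≥ 1.960·√(1−0.101124) / 0.318 = 1.960·0.948091 / 0.318 = 5.8436
n−2 ≥ 34.1477  ⇒  n ≥ 36.1477
Smallest integer n = 37

37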